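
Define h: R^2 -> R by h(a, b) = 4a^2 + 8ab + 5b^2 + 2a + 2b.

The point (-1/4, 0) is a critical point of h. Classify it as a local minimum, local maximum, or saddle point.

The Hessian of h is constant: H = [[8, 8], [8, 10]].
det(H) = 8·10 − 8² = 16.
det(H) > 0 and tr(H) = 18 > 0, so H is positive definite and the point is a local minimum.

local minimum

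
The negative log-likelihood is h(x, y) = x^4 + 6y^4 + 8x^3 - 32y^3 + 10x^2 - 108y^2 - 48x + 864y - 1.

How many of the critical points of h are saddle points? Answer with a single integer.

h separates as a function of x plus a function of y, so ∇h=0 decouples.
∂h/∂x = 4(x - 1)(x + 3)(x + 4) = 0 at x ∈ {-4, -3, 1}; ∂h/∂y = 24(y - 4)(y - 3)(y + 3) = 0 at y ∈ {-3, 3, 4}.
The Hessian is diagonal: diag(h_xx, h_yy). Second derivatives: h_xx(-4)=20, h_xx(-3)=-16, h_xx(1)=80; h_yy(-3)=1008, h_yy(3)=-144, h_yy(4)=168.
Saddle points occur where the two diagonal entries have opposite signs: (-4, 3), (-3, -3), (-3, 4), (1, 3). Count: 4.

4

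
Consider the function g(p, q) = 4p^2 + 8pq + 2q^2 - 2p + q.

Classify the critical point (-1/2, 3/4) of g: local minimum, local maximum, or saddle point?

saddle point

The Hessian of g is constant: H = [[8, 8], [8, 4]].
det(H) = 8·4 − 8² = -32.
Since det(H) < 0, H is indefinite and the critical point is a saddle point.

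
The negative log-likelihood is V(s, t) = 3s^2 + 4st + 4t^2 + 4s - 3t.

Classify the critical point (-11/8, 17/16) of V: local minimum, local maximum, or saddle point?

local minimum

The Hessian of V is constant: H = [[6, 4], [4, 8]].
det(H) = 6·8 − 4² = 32.
det(H) > 0 and tr(H) = 14 > 0, so H is positive definite and the point is a local minimum.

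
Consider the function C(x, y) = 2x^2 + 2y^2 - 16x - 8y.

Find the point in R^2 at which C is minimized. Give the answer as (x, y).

(4, 2)

C(x,y) separates as P(x) + Q(y), so its minimum is min P + min Q.
P'(x) = 4x - 16 vanishes at x ∈ {4}; Q'(y) = 4y - 8 vanishes at y ∈ {2}.
Local minima of P (where P''>0): P(4)=-32. Local minima of Q: Q(2)=-8.
So the global minimum of C is P(4) + Q(2) = -32 − 8 = -40, attained at (4, 2).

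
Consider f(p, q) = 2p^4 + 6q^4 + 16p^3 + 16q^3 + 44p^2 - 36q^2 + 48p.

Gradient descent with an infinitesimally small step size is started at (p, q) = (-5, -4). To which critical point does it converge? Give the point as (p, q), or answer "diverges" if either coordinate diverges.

(-3, -3)

f is separable, so gradient descent decouples: p follows -∂f/∂p, q follows -∂f/∂q.
∂f/∂p = 8(p + 1)(p + 2)(p + 3); at p=-5 this is -192, so p increases.
∂f/∂q = 24q(q - 1)(q + 3); at q=-4 this is -480, so q increases.
p converges to its nearest critical value -3 (a local min of the p-part); q converges to -3. The iterate converges to (-3, -3).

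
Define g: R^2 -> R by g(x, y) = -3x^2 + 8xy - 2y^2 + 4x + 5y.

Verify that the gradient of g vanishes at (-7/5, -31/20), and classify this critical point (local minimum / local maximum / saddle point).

saddle point

∇g = (-6x + 8y + 4, 8x - 4y + 5); substituting (-7/5, -31/20) gives ∇g = (0, 0), so (-7/5, -31/20) is indeed a critical point.
The Hessian of g is constant: H = [[-6, 8], [8, -4]].
det(H) = (-6)·(-4) − 8² = -40.
Since det(H) < 0, H is indefinite and the critical point is a saddle point.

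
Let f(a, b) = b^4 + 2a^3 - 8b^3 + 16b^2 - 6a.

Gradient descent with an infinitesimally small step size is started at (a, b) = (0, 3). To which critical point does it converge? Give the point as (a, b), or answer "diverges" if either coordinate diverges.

(1, 4)

f is separable, so gradient descent decouples: a follows -∂f/∂a, b follows -∂f/∂b.
∂f/∂a = 6(a - 1)(a + 1); at a=0 this is -6, so a increases.
∂f/∂b = 4b(b - 4)(b - 2); at b=3 this is -12, so b increases.
a converges to its nearest critical value 1 (a local min of the a-part); b converges to 4. The iterate converges to (1, 4).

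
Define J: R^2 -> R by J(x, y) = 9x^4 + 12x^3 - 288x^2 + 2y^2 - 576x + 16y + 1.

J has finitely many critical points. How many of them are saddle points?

1

J separates as a function of x plus a function of y, so ∇J=0 decouples.
∂J/∂x = 36(x - 4)(x + 1)(x + 4) = 0 at x ∈ {-4, -1, 4}; ∂J/∂y = 4(y + 4) = 0 at y ∈ {-4}.
The Hessian is diagonal: diag(J_xx, J_yy). Second derivatives: J_xx(-4)=864, J_xx(-1)=-540, J_xx(4)=1440; J_yy(-4)=4.
Saddle points occur where the two diagonal entries have opposite signs: (-1, -4). Count: 1.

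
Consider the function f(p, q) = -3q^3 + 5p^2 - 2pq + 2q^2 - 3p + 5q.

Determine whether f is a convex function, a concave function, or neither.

The term -3q^3 is cubic, so the Hessian is not constant.
∂²f/∂q² = -18q + 4, which takes both signs as q varies (negative for sufficiently large q). A diagonal entry of the Hessian changing sign means the Hessian is neither positive- nor negative-semidefinite on all of R^2.

neither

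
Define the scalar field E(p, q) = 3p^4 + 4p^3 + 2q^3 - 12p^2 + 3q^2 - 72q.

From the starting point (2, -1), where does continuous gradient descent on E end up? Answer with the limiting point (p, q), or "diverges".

(1, 3)

E is separable, so gradient descent decouples: p follows -∂E/∂p, q follows -∂E/∂q.
∂E/∂p = 12p(p - 1)(p + 2); at p=2 this is 96, so p decreases.
∂E/∂q = 6(q - 3)(q + 4); at q=-1 this is -72, so q increases.
p converges to its nearest critical value 1 (a local min of the p-part); q converges to 3. The iterate converges to (1, 3).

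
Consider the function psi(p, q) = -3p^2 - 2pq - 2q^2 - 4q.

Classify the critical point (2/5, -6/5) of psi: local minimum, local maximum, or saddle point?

local maximum

The Hessian of psi is constant: H = [[-6, -2], [-2, -4]].
det(H) = (-6)·(-4) − (-2)² = 20.
det(H) > 0 and tr(H) = -10 < 0, so H is negative definite and the point is a local maximum.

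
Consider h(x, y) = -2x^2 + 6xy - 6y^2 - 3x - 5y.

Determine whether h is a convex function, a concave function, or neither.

h is quadratic, so its Hessian is the constant matrix H = [[-4, 6], [6, -12]].
det(H) = 12, tr(H) = -16.
det(H) > 0 and tr(H) < 0, so H is negative definite everywhere: concave.

concave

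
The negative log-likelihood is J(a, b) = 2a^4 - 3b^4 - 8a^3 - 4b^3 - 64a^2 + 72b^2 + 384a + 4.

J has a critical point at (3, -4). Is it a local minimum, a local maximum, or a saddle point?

The mixed partial ∂²J/∂a∂b is 0, so the Hessian at any point is diag(J_aa, J_bb) = diag(8(3a^2 - 6a - 16), 12(-3b^2 - 2b + 12)).
At (3, -4): H = diag(-56, -336).
Both eigenvalues are negative, so H is negative definite: a local maximum.

local maximum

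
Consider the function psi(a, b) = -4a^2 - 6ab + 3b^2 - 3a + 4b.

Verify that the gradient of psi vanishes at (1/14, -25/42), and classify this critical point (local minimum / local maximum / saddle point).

saddle point

∇psi = (-8a - 6b - 3, -6a + 6b + 4); substituting (1/14, -25/42) gives ∇psi = (0, 0), so (1/14, -25/42) is indeed a critical point.
The Hessian of psi is constant: H = [[-8, -6], [-6, 6]].
det(H) = (-8)·6 − (-6)² = -84.
Since det(H) < 0, H is indefinite and the critical point is a saddle point.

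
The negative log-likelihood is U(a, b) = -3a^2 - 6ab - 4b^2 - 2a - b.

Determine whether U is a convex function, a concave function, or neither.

concave

U is quadratic, so its Hessian is the constant matrix H = [[-6, -6], [-6, -8]].
det(H) = 12, tr(H) = -14.
det(H) > 0 and tr(H) < 0, so H is negative definite everywhere: concave.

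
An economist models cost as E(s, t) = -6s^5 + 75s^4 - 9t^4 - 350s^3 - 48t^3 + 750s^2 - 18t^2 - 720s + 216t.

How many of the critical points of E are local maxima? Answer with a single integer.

E separates as a function of s plus a function of t, so ∇E=0 decouples.
∂E/∂s = -30(s - 4)(s - 3)(s - 2)(s - 1) = 0 at s ∈ {1, 2, 3, 4}; ∂E/∂t = -36(t - 1)(t + 2)(t + 3) = 0 at t ∈ {-3, -2, 1}.
The Hessian is diagonal: diag(E_ss, E_tt). Second derivatives: E_ss(1)=180, E_ss(2)=-60, E_ss(3)=60, E_ss(4)=-180; E_tt(-3)=-144, E_tt(-2)=108, E_tt(1)=-432.
Local maxima occur where both diagonal entries negative: (2, -3), (2, 1), (4, -3), (4, 1). Count: 4.

4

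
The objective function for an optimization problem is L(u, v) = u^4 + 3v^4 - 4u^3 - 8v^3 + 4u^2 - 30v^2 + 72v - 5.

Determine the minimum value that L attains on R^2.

L(u,v) separates as P(u) + Q(v) − 5, so its minimum is min P + min Q − 5.
P'(u) = 4u(u - 2)(u - 1) vanishes at u ∈ {0, 1, 2}; Q'(v) = 12(v - 3)(v - 1)(v + 2) vanishes at v ∈ {-2, 1, 3}.
Local minima of P (where P''>0): P(0)=0, P(2)=0. Local minima of Q: Q(-2)=-152, Q(3)=-27.
So the global minimum of L is P(0) + Q(-2) − 5 = 0 − 152 − 5 = -157, attained at (0, -2).

-157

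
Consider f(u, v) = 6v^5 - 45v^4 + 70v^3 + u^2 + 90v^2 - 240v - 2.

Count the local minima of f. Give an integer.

f separates as a function of u plus a function of v, so ∇f=0 decouples.
∂f/∂u = 2u = 0 at u ∈ {0}; ∂f/∂v = 30(v - 4)(v - 2)(v - 1)(v + 1) = 0 at v ∈ {-1, 1, 2, 4}.
The Hessian is diagonal: diag(f_uu, f_vv). Second derivatives: f_uu(0)=2; f_vv(-1)=-900, f_vv(1)=180, f_vv(2)=-180, f_vv(4)=900.
Local minima occur where both diagonal entries positive: (0, 1), (0, 4). Count: 2.

2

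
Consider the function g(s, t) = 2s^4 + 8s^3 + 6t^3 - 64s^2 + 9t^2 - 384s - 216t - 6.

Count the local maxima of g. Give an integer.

1

g separates as a function of s plus a function of t, so ∇g=0 decouples.
∂g/∂s = 8(s - 4)(s + 3)(s + 4) = 0 at s ∈ {-4, -3, 4}; ∂g/∂t = 18(t - 3)(t + 4) = 0 at t ∈ {-4, 3}.
The Hessian is diagonal: diag(g_ss, g_tt). Second derivatives: g_ss(-4)=64, g_ss(-3)=-56, g_ss(4)=448; g_tt(-4)=-126, g_tt(3)=126.
Local maxima occur where both diagonal entries negative: (-3, -4). Count: 1.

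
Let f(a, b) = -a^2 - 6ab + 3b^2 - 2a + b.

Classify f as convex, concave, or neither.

f is quadratic, so its Hessian is the constant matrix H = [[-2, -6], [-6, 6]].
det(H) = -48, tr(H) = 4.
det(H) < 0, so H is indefinite: neither convex nor concave.

neither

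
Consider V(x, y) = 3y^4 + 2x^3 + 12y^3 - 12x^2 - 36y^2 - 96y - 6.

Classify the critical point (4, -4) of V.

local minimum

The mixed partial ∂²V/∂x∂y is 0, so the Hessian at any point is diag(V_xx, V_yy) = diag(12(x - 2), 36(y^2 + 2y - 2)).
At (4, -4): H = diag(24, 216).
Both eigenvalues are positive, so H is positive definite: a local minimum.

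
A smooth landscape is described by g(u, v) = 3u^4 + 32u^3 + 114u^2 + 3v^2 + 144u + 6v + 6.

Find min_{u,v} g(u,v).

g(u,v) separates as P(u) + Q(v) + 6, so its minimum is min P + min Q + 6.
P'(u) = 12(u + 1)(u + 3)(u + 4) vanishes at u ∈ {-4, -3, -1}; Q'(v) = 6v + 6 vanishes at v ∈ {-1}.
Local minima of P (where P''>0): P(-4)=-32, P(-1)=-59. Local minima of Q: Q(-1)=-3.
So the global minimum of g is P(-1) + Q(-1) + 6 = -59 − 3 + 6 = -56, attained at (-1, -1).

-56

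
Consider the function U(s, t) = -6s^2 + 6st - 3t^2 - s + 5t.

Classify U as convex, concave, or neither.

concave

U is quadratic, so its Hessian is the constant matrix H = [[-12, 6], [6, -6]].
det(H) = 36, tr(H) = -18.
det(H) > 0 and tr(H) < 0, so H is negative definite everywhere: concave.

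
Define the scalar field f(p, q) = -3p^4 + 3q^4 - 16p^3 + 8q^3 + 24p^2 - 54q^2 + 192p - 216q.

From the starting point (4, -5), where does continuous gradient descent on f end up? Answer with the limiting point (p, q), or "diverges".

diverges

f is separable, so gradient descent decouples: p follows -∂f/∂p, q follows -∂f/∂q.
∂f/∂p = -12(p - 2)(p + 2)(p + 4); at p=4 this is -1152, so p increases.
∂f/∂q = 12(q - 3)(q + 2)(q + 3); at q=-5 this is -576, so q increases.
The p-coordinate has no critical point in that direction and runs off to infinity.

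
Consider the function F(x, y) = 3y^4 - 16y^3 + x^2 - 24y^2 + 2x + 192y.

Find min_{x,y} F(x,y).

F(x,y) separates as P(x) + Q(y), so its minimum is min P + min Q.
P'(x) = 2x + 2 vanishes at x ∈ {-1}; Q'(y) = 12(y - 4)(y - 2)(y + 2) vanishes at y ∈ {-2, 2, 4}.
Local minima of P (where P''>0): P(-1)=-1. Local minima of Q: Q(-2)=-304, Q(4)=128.
So the global minimum of F is P(-1) + Q(-2) = -1 − 304 = -305, attained at (-1, -2).

-305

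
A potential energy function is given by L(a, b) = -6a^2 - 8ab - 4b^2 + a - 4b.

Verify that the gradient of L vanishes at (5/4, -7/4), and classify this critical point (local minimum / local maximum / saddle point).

local maximum

∇L = (-12a - 8b + 1, -8a - 8b - 4); substituting (5/4, -7/4) gives ∇L = (0, 0), so (5/4, -7/4) is indeed a critical point.
The Hessian of L is constant: H = [[-12, -8], [-8, -8]].
det(H) = (-12)·(-8) − (-8)² = 32.
det(H) > 0 and tr(H) = -20 < 0, so H is negative definite and the point is a local maximum.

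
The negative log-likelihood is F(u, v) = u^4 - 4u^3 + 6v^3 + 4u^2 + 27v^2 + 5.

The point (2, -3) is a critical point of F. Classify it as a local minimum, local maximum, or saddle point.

saddle point

The mixed partial ∂²F/∂u∂v is 0, so the Hessian at any point is diag(F_uu, F_vv) = diag(4(3u^2 - 6u + 2), 18(2v + 3)).
At (2, -3): H = diag(8, -54).
The eigenvalues have opposite signs, so H is indefinite: a saddle point.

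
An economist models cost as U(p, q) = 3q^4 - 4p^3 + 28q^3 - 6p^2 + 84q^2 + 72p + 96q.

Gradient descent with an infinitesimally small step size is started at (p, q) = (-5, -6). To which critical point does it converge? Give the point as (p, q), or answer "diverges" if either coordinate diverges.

U is separable, so gradient descent decouples: p follows -∂U/∂p, q follows -∂U/∂q.
∂U/∂p = -12(p - 2)(p + 3); at p=-5 this is -168, so p increases.
∂U/∂q = 12(q + 1)(q + 2)(q + 4); at q=-6 this is -480, so q increases.
p converges to its nearest critical value -3 (a local min of the p-part); q converges to -4. The iterate converges to (-3, -4).

(-3, -4)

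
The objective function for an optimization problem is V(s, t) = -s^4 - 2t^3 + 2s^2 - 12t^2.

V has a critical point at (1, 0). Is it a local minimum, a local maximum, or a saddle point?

local maximum

The mixed partial ∂²V/∂s∂t is 0, so the Hessian at any point is diag(V_ss, V_tt) = diag(4(-3s^2 + 1), -12(t + 2)).
At (1, 0): H = diag(-8, -24).
Both eigenvalues are negative, so H is negative definite: a local maximum.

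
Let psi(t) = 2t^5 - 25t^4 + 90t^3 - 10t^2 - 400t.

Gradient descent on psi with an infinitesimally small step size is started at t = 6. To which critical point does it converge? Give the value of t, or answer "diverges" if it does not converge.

5

psi'(t) = 10(t - 5)(t - 4)(t - 2)(t + 1), so psi'(6) = 560.
Gradient descent moves in the -psi' direction, i.e. t is decreasing.
The nearest critical point in that direction is t = 5, where psi'' = 180 > 0 (a local minimum). The iterate converges there.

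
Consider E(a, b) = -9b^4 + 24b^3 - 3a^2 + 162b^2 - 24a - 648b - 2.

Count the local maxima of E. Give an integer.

2

E separates as a function of a plus a function of b, so ∇E=0 decouples.
∂E/∂a = -6(a + 4) = 0 at a ∈ {-4}; ∂E/∂b = -36(b - 3)(b - 2)(b + 3) = 0 at b ∈ {-3, 2, 3}.
The Hessian is diagonal: diag(E_aa, E_bb). Second derivatives: E_aa(-4)=-6; E_bb(-3)=-1080, E_bb(2)=180, E_bb(3)=-216.
Local maxima occur where both diagonal entries negative: (-4, -3), (-4, 3). Count: 2.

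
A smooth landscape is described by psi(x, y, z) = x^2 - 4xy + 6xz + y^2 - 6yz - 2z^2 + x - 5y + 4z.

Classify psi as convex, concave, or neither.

neither

psi is quadratic, so its Hessian is the constant matrix H = [[2, -4, 6], [-4, 2, -6], [6, -6, -4]].
Leading principal minors: 2, -12, 192.
Neither pattern holds ⇒ H is indefinite ⇒ neither convex nor concave.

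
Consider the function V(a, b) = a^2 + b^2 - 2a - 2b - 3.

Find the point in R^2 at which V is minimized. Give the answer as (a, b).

(1, 1)

V(a,b) separates as P(a) + Q(b) − 3, so its minimum is min P + min Q − 3.
P'(a) = 2a - 2 vanishes at a ∈ {1}; Q'(b) = 2b - 2 vanishes at b ∈ {1}.
Local minima of P (where P''>0): P(1)=-1. Local minima of Q: Q(1)=-1.
So the global minimum of V is P(1) + Q(1) − 3 = -1 − 1 − 3 = -5, attained at (1, 1).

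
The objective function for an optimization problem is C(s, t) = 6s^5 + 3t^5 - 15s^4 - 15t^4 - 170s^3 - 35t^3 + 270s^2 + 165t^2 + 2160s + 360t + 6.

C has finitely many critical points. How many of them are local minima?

C separates as a function of s plus a function of t, so ∇C=0 decouples.
∂C/∂s = 30(s - 4)(s - 3)(s + 2)(s + 3) = 0 at s ∈ {-3, -2, 3, 4}; ∂C/∂t = 15(t - 4)(t - 3)(t + 1)(t + 2) = 0 at t ∈ {-2, -1, 3, 4}.
The Hessian is diagonal: diag(C_ss, C_tt). Second derivatives: C_ss(-3)=-1260, C_ss(-2)=900, C_ss(3)=-900, C_ss(4)=1260; C_tt(-2)=-450, C_tt(-1)=300, C_tt(3)=-300, C_tt(4)=450.
Local minima occur where both diagonal entries positive: (-2, -1), (-2, 4), (4, -1), (4, 4). Count: 4.

4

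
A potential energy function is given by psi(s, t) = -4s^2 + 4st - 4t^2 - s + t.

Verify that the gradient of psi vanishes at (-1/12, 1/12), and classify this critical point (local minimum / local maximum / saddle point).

local maximum

∇psi = (-8s + 4t - 1, 4s - 8t + 1); substituting (-1/12, 1/12) gives ∇psi = (0, 0), so (-1/12, 1/12) is indeed a critical point.
The Hessian of psi is constant: H = [[-8, 4], [4, -8]].
det(H) = (-8)·(-8) − 4² = 48.
det(H) > 0 and tr(H) = -16 < 0, so H is negative definite and the point is a local maximum.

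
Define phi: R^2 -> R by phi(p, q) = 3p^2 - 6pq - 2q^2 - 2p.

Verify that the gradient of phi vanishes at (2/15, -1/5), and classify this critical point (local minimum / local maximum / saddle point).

∇phi = (6p - 6q - 2, -6p - 4q); substituting (2/15, -1/5) gives ∇phi = (0, 0), so (2/15, -1/5) is indeed a critical point.
The Hessian of phi is constant: H = [[6, -6], [-6, -4]].
det(H) = 6·(-4) − (-6)² = -60.
Since det(H) < 0, H is indefinite and the critical point is a saddle point.

saddle point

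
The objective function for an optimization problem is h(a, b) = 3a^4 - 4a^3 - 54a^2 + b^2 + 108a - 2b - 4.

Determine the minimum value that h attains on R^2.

h(a,b) separates as P(a) + Q(b) − 4, so its minimum is min P + min Q − 4.
P'(a) = 12(a - 3)(a - 1)(a + 3) vanishes at a ∈ {-3, 1, 3}; Q'(b) = 2b - 2 vanishes at b ∈ {1}.
Local minima of P (where P''>0): P(-3)=-459, P(3)=-27. Local minima of Q: Q(1)=-1.
So the global minimum of h is P(-3) + Q(1) − 4 = -459 − 1 − 4 = -464, attained at (-3, 1).

-464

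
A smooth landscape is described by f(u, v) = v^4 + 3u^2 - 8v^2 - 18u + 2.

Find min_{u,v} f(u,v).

-41

f(u,v) separates as P(u) + Q(v) + 2, so its minimum is min P + min Q + 2.
P'(u) = 6u - 18 vanishes at u ∈ {3}; Q'(v) = 4v(v - 2)(v + 2) vanishes at v ∈ {-2, 0, 2}.
Local minima of P (where P''>0): P(3)=-27. Local minima of Q: Q(-2)=-16, Q(2)=-16.
So the global minimum of f is P(3) + Q(-2) + 2 = -27 − 16 + 2 = -41, attained at (3, -2).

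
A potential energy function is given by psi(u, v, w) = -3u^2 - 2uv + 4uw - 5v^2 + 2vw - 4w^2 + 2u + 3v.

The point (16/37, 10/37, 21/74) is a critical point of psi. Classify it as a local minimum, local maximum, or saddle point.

The Hessian is constant: H = [[-6, -2, 4], [-2, -10, 2], [4, 2, -8]].
Leading principal minors: Δ₁ = -6, Δ₂ = 56, Δ₃ = -296.
The minors alternate sign starting negative (−, +, −), so H is negative definite: a local maximum.

local maximum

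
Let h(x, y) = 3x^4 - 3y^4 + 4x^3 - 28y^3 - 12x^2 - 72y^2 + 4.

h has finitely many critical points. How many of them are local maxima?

h separates as a function of x plus a function of y, so ∇h=0 decouples.
∂h/∂x = 12x(x - 1)(x + 2) = 0 at x ∈ {-2, 0, 1}; ∂h/∂y = -12y(y + 3)(y + 4) = 0 at y ∈ {-4, -3, 0}.
The Hessian is diagonal: diag(h_xx, h_yy). Second derivatives: h_xx(-2)=72, h_xx(0)=-24, h_xx(1)=36; h_yy(-4)=-48, h_yy(-3)=36, h_yy(0)=-144.
Local maxima occur where both diagonal entries negative: (0, -4), (0, 0). Count: 2.

2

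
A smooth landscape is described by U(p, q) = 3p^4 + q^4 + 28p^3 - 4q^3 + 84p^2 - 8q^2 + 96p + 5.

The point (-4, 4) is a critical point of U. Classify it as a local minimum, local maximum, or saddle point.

The mixed partial ∂²U/∂p∂q is 0, so the Hessian at any point is diag(U_pp, U_qq) = diag(12(3p^2 + 14p + 14), 4(3q^2 - 6q - 4)).
At (-4, 4): H = diag(72, 80).
Both eigenvalues are positive, so H is positive definite: a local minimum.

local minimum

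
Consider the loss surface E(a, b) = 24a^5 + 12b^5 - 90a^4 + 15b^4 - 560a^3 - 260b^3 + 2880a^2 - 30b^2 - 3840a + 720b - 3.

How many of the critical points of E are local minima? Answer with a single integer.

4

E separates as a function of a plus a function of b, so ∇E=0 decouples.
∂E/∂a = 120(a - 4)(a - 2)(a - 1)(a + 4) = 0 at a ∈ {-4, 1, 2, 4}; ∂E/∂b = 60(b - 3)(b - 1)(b + 1)(b + 4) = 0 at b ∈ {-4, -1, 1, 3}.
The Hessian is diagonal: diag(E_aa, E_bb). Second derivatives: E_aa(-4)=-28800, E_aa(1)=1800, E_aa(2)=-1440, E_aa(4)=5760; E_bb(-4)=-6300, E_bb(-1)=1440, E_bb(1)=-1200, E_bb(3)=3360.
Local minima occur where both diagonal entries positive: (1, -1), (1, 3), (4, -1), (4, 3). Count: 4.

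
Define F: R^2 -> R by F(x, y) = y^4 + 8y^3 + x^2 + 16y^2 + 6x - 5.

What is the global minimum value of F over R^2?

F(x,y) separates as P(x) + Q(y) − 5, so its minimum is min P + min Q − 5.
P'(x) = 2x + 6 vanishes at x ∈ {-3}; Q'(y) = 4y(y + 2)(y + 4) vanishes at y ∈ {-4, -2, 0}.
Local minima of P (where P''>0): P(-3)=-9. Local minima of Q: Q(-4)=0, Q(0)=0.
So the global minimum of F is P(-3) + Q(-4) − 5 = -9 + 0 − 5 = -14, attained at (-3, -4).

-14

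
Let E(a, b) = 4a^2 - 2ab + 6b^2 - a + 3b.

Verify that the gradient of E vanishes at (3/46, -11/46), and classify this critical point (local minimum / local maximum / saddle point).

∇E = (8a - 2b - 1, -2a + 12b + 3); substituting (3/46, -11/46) gives ∇E = (0, 0), so (3/46, -11/46) is indeed a critical point.
The Hessian of E is constant: H = [[8, -2], [-2, 12]].
det(H) = 8·12 − (-2)² = 92.
det(H) > 0 and tr(H) = 20 > 0, so H is positive definite and the point is a local minimum.

local minimum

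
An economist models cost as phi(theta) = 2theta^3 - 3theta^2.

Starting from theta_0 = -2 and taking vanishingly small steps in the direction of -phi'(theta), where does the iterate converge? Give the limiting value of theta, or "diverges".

phi'(theta) = 6theta(theta - 1), so phi'(-2) = 36.
Gradient descent moves in the -phi' direction, i.e. theta is decreasing.
There is no critical point below theta=-2, and phi' keeps the same sign, so the iterate runs off to −∞.

diverges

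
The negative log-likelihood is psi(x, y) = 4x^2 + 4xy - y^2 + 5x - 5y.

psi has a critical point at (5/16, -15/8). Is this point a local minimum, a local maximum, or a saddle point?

saddle point

The Hessian of psi is constant: H = [[8, 4], [4, -2]].
det(H) = 8·(-2) − 4² = -32.
Since det(H) < 0, H is indefinite and the critical point is a saddle point.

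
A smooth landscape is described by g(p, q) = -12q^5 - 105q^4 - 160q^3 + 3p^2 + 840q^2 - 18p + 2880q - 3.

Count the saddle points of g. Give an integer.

g separates as a function of p plus a function of q, so ∇g=0 decouples.
∂g/∂p = 6(p - 3) = 0 at p ∈ {3}; ∂g/∂q = -60(q - 2)(q + 2)(q + 3)(q + 4) = 0 at q ∈ {-4, -3, -2, 2}.
The Hessian is diagonal: diag(g_pp, g_qq). Second derivatives: g_pp(3)=6; g_qq(-4)=720, g_qq(-3)=-300, g_qq(-2)=480, g_qq(2)=-7200.
Saddle points occur where the two diagonal entries have opposite signs: (3, -3), (3, 2). Count: 2.

2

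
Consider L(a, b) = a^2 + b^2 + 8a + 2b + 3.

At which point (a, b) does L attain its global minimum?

(-4, -1)

L(a,b) separates as P(a) + Q(b) + 3, so its minimum is min P + min Q + 3.
P'(a) = 2a + 8 vanishes at a ∈ {-4}; Q'(b) = 2b + 2 vanishes at b ∈ {-1}.
Local minima of P (where P''>0): P(-4)=-16. Local minima of Q: Q(-1)=-1.
So the global minimum of L is P(-4) + Q(-1) + 3 = -16 − 1 + 3 = -14, attained at (-4, -1).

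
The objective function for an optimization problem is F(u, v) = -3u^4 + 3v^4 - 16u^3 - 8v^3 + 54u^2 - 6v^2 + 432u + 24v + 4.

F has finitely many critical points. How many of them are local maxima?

F separates as a function of u plus a function of v, so ∇F=0 decouples.
∂F/∂u = -12(u - 3)(u + 3)(u + 4) = 0 at u ∈ {-4, -3, 3}; ∂F/∂v = 12(v - 2)(v - 1)(v + 1) = 0 at v ∈ {-1, 1, 2}.
The Hessian is diagonal: diag(F_uu, F_vv). Second derivatives: F_uu(-4)=-84, F_uu(-3)=72, F_uu(3)=-504; F_vv(-1)=72, F_vv(1)=-24, F_vv(2)=36.
Local maxima occur where both diagonal entries negative: (-4, 1), (3, 1). Count: 2.

2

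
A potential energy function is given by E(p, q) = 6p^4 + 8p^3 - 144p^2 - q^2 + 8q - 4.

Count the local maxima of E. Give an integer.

1

E separates as a function of p plus a function of q, so ∇E=0 decouples.
∂E/∂p = 24p(p - 3)(p + 4) = 0 at p ∈ {-4, 0, 3}; ∂E/∂q = -2(q - 4) = 0 at q ∈ {4}.
The Hessian is diagonal: diag(E_pp, E_qq). Second derivatives: E_pp(-4)=672, E_pp(0)=-288, E_pp(3)=504; E_qq(4)=-2.
Local maxima occur where both diagonal entries negative: (0, 4). Count: 1.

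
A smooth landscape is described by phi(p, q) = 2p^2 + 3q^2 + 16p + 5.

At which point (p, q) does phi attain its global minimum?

(-4, 0)

phi(p,q) separates as A(p) + B(q) + 5, so its minimum is min A + min B + 5.
A'(p) = 4p + 16 vanishes at p ∈ {-4}; B'(q) = 6q vanishes at q ∈ {0}.
Local minima of A (where A''>0): A(-4)=-32. Local minima of B: B(0)=0.
So the global minimum of phi is A(-4) + B(0) + 5 = -32 + 0 + 5 = -27, attained at (-4, 0).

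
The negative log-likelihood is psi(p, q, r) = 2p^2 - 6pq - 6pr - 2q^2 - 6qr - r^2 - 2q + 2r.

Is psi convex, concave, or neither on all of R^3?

psi is quadratic, so its Hessian is the constant matrix H = [[4, -6, -6], [-6, -4, -6], [-6, -6, -2]].
Leading principal minors: 4, -52, -328.
Neither pattern holds ⇒ H is indefinite ⇒ neither convex nor concave.

neither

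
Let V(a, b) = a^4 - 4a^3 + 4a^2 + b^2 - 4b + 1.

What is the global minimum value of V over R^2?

-3

V(a,b) separates as P(a) + Q(b) + 1, so its minimum is min P + min Q + 1.
P'(a) = 4a(a - 2)(a - 1) vanishes at a ∈ {0, 1, 2}; Q'(b) = 2b - 4 vanishes at b ∈ {2}.
Local minima of P (where P''>0): P(0)=0, P(2)=0. Local minima of Q: Q(2)=-4.
So the global minimum of V is P(0) + Q(2) + 1 = 0 − 4 + 1 = -3, attained at (0, 2).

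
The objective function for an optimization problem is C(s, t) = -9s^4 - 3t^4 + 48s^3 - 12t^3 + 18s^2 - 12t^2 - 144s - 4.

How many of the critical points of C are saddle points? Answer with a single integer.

4

C separates as a function of s plus a function of t, so ∇C=0 decouples.
∂C/∂s = -36(s - 4)(s - 1)(s + 1) = 0 at s ∈ {-1, 1, 4}; ∂C/∂t = -12t(t + 1)(t + 2) = 0 at t ∈ {-2, -1, 0}.
The Hessian is diagonal: diag(C_ss, C_tt). Second derivatives: C_ss(-1)=-360, C_ss(1)=216, C_ss(4)=-540; C_tt(-2)=-24, C_tt(-1)=12, C_tt(0)=-24.
Saddle points occur where the two diagonal entries have opposite signs: (-1, -1), (1, -2), (1, 0), (4, -1). Count: 4.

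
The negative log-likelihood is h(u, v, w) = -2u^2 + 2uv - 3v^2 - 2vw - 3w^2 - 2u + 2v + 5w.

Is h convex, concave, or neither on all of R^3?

h is quadratic, so its Hessian is the constant matrix H = [[-4, 2, 0], [2, -6, -2], [0, -2, -6]].
Leading principal minors: -4, 20, -104.
Signs alternate −, +, − ⇒ H ≺ 0 ⇒ concave.

concave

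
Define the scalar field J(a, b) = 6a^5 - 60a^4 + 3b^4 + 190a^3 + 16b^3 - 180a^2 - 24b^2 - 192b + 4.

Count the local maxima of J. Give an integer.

2

J separates as a function of a plus a function of b, so ∇J=0 decouples.
∂J/∂a = 30a(a - 4)(a - 3)(a - 1) = 0 at a ∈ {0, 1, 3, 4}; ∂J/∂b = 12(b - 2)(b + 2)(b + 4) = 0 at b ∈ {-4, -2, 2}.
The Hessian is diagonal: diag(J_aa, J_bb). Second derivatives: J_aa(0)=-360, J_aa(1)=180, J_aa(3)=-180, J_aa(4)=360; J_bb(-4)=144, J_bb(-2)=-96, J_bb(2)=288.
Local maxima occur where both diagonal entries negative: (0, -2), (3, -2). Count: 2.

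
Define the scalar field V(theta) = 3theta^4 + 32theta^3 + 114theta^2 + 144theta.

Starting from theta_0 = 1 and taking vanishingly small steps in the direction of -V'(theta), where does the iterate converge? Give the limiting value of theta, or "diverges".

-1

V'(theta) = 12(theta + 1)(theta + 3)(theta + 4), so V'(1) = 480.
Gradient descent moves in the -V' direction, i.e. theta is decreasing.
The nearest critical point in that direction is theta = -1, where V'' = 72 > 0 (a local minimum). The iterate converges there.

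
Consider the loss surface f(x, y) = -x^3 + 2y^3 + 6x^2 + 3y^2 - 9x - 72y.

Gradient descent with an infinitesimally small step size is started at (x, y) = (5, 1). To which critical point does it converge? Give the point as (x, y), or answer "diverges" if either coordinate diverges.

diverges

f is separable, so gradient descent decouples: x follows -∂f/∂x, y follows -∂f/∂y.
∂f/∂x = -3(x - 3)(x - 1); at x=5 this is -24, so x increases.
∂f/∂y = 6(y - 3)(y + 4); at y=1 this is -60, so y increases.
The x-coordinate has no critical point in that direction and runs off to infinity.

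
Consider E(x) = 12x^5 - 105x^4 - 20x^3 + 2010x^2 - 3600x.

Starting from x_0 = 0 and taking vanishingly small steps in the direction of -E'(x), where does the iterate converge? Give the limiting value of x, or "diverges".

E'(x) = 60(x - 5)(x - 4)(x - 1)(x + 3), so E'(0) = -3600.
Gradient descent moves in the -E' direction, i.e. x is increasing.
The nearest critical point in that direction is x = 1, where E'' = 2880 > 0 (a local minimum). The iterate converges there.

1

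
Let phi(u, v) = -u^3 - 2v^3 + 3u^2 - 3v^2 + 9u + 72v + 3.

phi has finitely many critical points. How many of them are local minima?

phi separates as a function of u plus a function of v, so ∇phi=0 decouples.
∂phi/∂u = -3(u - 3)(u + 1) = 0 at u ∈ {-1, 3}; ∂phi/∂v = -6(v - 3)(v + 4) = 0 at v ∈ {-4, 3}.
The Hessian is diagonal: diag(phi_uu, phi_vv). Second derivatives: phi_uu(-1)=12, phi_uu(3)=-12; phi_vv(-4)=42, phi_vv(3)=-42.
Local minima occur where both diagonal entries positive: (-1, -4). Count: 1.

1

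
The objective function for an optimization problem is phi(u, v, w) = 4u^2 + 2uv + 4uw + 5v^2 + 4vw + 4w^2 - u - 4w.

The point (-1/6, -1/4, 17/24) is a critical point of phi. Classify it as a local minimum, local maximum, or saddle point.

local minimum

The Hessian is constant: H = [[8, 2, 4], [2, 10, 4], [4, 4, 8]].
Leading principal minors: Δ₁ = 8, Δ₂ = 76, Δ₃ = 384.
All leading minors are positive, so H is positive definite: a local minimum.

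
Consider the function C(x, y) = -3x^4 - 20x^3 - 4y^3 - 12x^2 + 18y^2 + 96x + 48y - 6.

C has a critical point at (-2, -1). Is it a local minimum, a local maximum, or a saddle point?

The mixed partial ∂²C/∂x∂y is 0, so the Hessian at any point is diag(C_xx, C_yy) = diag(-12(3x^2 + 10x + 2), 12(-2y + 3)).
At (-2, -1): H = diag(72, 60).
Both eigenvalues are positive, so H is positive definite: a local minimum.

local minimum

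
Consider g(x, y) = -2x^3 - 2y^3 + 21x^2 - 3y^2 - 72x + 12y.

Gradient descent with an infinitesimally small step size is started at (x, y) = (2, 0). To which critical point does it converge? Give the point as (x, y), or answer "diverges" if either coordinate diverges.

g is separable, so gradient descent decouples: x follows -∂g/∂x, y follows -∂g/∂y.
∂g/∂x = -6(x - 4)(x - 3); at x=2 this is -12, so x increases.
∂g/∂y = -6(y - 1)(y + 2); at y=0 this is 12, so y decreases.
x converges to its nearest critical value 3 (a local min of the x-part); y converges to -2. The iterate converges to (3, -2).

(3, -2)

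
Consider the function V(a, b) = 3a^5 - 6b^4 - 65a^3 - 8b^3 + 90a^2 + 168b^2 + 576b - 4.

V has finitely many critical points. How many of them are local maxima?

V separates as a function of a plus a function of b, so ∇V=0 decouples.
∂V/∂a = 15a(a - 3)(a - 1)(a + 4) = 0 at a ∈ {-4, 0, 1, 3}; ∂V/∂b = -24(b - 4)(b + 2)(b + 3) = 0 at b ∈ {-3, -2, 4}.
The Hessian is diagonal: diag(V_aa, V_bb). Second derivatives: V_aa(-4)=-2100, V_aa(0)=180, V_aa(1)=-150, V_aa(3)=630; V_bb(-3)=-168, V_bb(-2)=144, V_bb(4)=-1008.
Local maxima occur where both diagonal entries negative: (-4, -3), (-4, 4), (1, -3), (1, 4). Count: 4.

4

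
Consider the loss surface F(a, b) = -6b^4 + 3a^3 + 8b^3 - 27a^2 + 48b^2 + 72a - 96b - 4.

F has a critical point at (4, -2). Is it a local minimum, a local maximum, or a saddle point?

The mixed partial ∂²F/∂a∂b is 0, so the Hessian at any point is diag(F_aa, F_bb) = diag(18(a - 3), 24(-3b^2 + 2b + 4)).
At (4, -2): H = diag(18, -288).
The eigenvalues have opposite signs, so H is indefinite: a saddle point.

saddle point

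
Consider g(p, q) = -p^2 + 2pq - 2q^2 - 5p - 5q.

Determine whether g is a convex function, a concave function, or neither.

g is quadratic, so its Hessian is the constant matrix H = [[-2, 2], [2, -4]].
det(H) = 4, tr(H) = -6.
det(H) > 0 and tr(H) < 0, so H is negative definite everywhere: concave.

concave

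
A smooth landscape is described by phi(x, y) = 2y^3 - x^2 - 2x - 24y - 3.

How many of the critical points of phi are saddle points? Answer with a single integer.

phi separates as a function of x plus a function of y, so ∇phi=0 decouples.
∂phi/∂x = -2(x + 1) = 0 at x ∈ {-1}; ∂phi/∂y = 6(y - 2)(y + 2) = 0 at y ∈ {-2, 2}.
The Hessian is diagonal: diag(phi_xx, phi_yy). Second derivatives: phi_xx(-1)=-2; phi_yy(-2)=-24, phi_yy(2)=24.
Saddle points occur where the two diagonal entries have opposite signs: (-1, 2). Count: 1.

1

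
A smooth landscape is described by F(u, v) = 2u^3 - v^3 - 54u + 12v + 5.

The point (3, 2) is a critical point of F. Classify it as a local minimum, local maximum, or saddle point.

The mixed partial ∂²F/∂u∂v is 0, so the Hessian at any point is diag(F_uu, F_vv) = diag(12u, -6v).
At (3, 2): H = diag(36, -12).
The eigenvalues have opposite signs, so H is indefinite: a saddle point.

saddle point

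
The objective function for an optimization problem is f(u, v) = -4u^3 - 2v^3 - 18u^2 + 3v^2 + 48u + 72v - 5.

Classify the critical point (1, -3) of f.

saddle point

The mixed partial ∂²f/∂u∂v is 0, so the Hessian at any point is diag(f_uu, f_vv) = diag(-12(2u + 3), 6(-2v + 1)).
At (1, -3): H = diag(-60, 42).
The eigenvalues have opposite signs, so H is indefinite: a saddle point.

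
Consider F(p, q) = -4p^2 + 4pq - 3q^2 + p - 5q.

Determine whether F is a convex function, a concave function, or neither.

F is quadratic, so its Hessian is the constant matrix H = [[-8, 4], [4, -6]].
det(H) = 32, tr(H) = -14.
det(H) > 0 and tr(H) < 0, so H is negative definite everywhere: concave.

concave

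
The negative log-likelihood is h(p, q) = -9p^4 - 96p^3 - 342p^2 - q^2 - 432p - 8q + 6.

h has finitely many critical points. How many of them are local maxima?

2

h separates as a function of p plus a function of q, so ∇h=0 decouples.
∂h/∂p = -36(p + 1)(p + 3)(p + 4) = 0 at p ∈ {-4, -3, -1}; ∂h/∂q = -2(q + 4) = 0 at q ∈ {-4}.
The Hessian is diagonal: diag(h_pp, h_qq). Second derivatives: h_pp(-4)=-108, h_pp(-3)=72, h_pp(-1)=-216; h_qq(-4)=-2.
Local maxima occur where both diagonal entries negative: (-4, -4), (-1, -4). Count: 2.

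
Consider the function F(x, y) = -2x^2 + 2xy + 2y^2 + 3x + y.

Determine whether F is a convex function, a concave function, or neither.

neither

F is quadratic, so its Hessian is the constant matrix H = [[-4, 2], [2, 4]].
det(H) = -20, tr(H) = 0.
det(H) < 0, so H is indefinite: neither convex nor concave.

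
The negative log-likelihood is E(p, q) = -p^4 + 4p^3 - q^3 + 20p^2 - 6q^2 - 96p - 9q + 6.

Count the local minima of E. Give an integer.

1

E separates as a function of p plus a function of q, so ∇E=0 decouples.
∂E/∂p = -4(p - 4)(p - 2)(p + 3) = 0 at p ∈ {-3, 2, 4}; ∂E/∂q = -3(q + 1)(q + 3) = 0 at q ∈ {-3, -1}.
The Hessian is diagonal: diag(E_pp, E_qq). Second derivatives: E_pp(-3)=-140, E_pp(2)=40, E_pp(4)=-56; E_qq(-3)=6, E_qq(-1)=-6.
Local minima occur where both diagonal entries positive: (2, -3). Count: 1.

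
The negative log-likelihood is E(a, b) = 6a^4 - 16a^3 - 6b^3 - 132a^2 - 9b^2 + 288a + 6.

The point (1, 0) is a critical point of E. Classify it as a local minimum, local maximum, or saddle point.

local maximum

The mixed partial ∂²E/∂a∂b is 0, so the Hessian at any point is diag(E_aa, E_bb) = diag(24(3a^2 - 4a - 11), -18(2b + 1)).
At (1, 0): H = diag(-288, -18).
Both eigenvalues are negative, so H is negative definite: a local maximum.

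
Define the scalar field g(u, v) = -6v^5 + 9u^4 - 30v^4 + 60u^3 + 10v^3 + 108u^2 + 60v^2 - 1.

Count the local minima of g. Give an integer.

g separates as a function of u plus a function of v, so ∇g=0 decouples.
∂g/∂u = 36u(u + 2)(u + 3) = 0 at u ∈ {-3, -2, 0}; ∂g/∂v = -30v(v - 1)(v + 1)(v + 4) = 0 at v ∈ {-4, -1, 0, 1}.
The Hessian is diagonal: diag(g_uu, g_vv). Second derivatives: g_uu(-3)=108, g_uu(-2)=-72, g_uu(0)=216; g_vv(-4)=1800, g_vv(-1)=-180, g_vv(0)=120, g_vv(1)=-300.
Local minima occur where both diagonal entries positive: (-3, -4), (-3, 0), (0, -4), (0, 0). Count: 4.

4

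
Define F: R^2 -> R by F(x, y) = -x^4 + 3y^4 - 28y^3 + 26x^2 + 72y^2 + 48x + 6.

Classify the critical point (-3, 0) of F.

The mixed partial ∂²F/∂x∂y is 0, so the Hessian at any point is diag(F_xx, F_yy) = diag(4(-3x^2 + 13), 12(3y^2 - 14y + 12)).
At (-3, 0): H = diag(-56, 144).
The eigenvalues have opposite signs, so H is indefinite: a saddle point.

saddle point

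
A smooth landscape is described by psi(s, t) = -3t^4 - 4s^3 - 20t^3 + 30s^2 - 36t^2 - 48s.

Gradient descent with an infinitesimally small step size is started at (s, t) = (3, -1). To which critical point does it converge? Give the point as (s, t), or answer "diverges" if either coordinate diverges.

psi is separable, so gradient descent decouples: s follows -∂psi/∂s, t follows -∂psi/∂t.
∂psi/∂s = -12(s - 4)(s - 1); at s=3 this is 24, so s decreases.
∂psi/∂t = -12t(t + 2)(t + 3); at t=-1 this is 24, so t decreases.
s converges to its nearest critical value 1 (a local min of the s-part); t converges to -2. The iterate converges to (1, -2).

(1, -2)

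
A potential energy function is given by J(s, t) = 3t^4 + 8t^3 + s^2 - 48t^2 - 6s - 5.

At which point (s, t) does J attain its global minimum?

J(s,t) separates as P(s) + Q(t) − 5, so its minimum is min P + min Q − 5.
P'(s) = 2s - 6 vanishes at s ∈ {3}; Q'(t) = 12t(t - 2)(t + 4) vanishes at t ∈ {-4, 0, 2}.
Local minima of P (where P''>0): P(3)=-9. Local minima of Q: Q(-4)=-512, Q(2)=-80.
So the global minimum of J is P(3) + Q(-4) − 5 = -9 − 512 − 5 = -526, attained at (3, -4).

(3, -4)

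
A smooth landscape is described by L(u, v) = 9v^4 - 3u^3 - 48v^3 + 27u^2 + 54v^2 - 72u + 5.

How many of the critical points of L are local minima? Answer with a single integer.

L separates as a function of u plus a function of v, so ∇L=0 decouples.
∂L/∂u = -9(u - 4)(u - 2) = 0 at u ∈ {2, 4}; ∂L/∂v = 36v(v - 3)(v - 1) = 0 at v ∈ {0, 1, 3}.
The Hessian is diagonal: diag(L_uu, L_vv). Second derivatives: L_uu(2)=18, L_uu(4)=-18; L_vv(0)=108, L_vv(1)=-72, L_vv(3)=216.
Local minima occur where both diagonal entries positive: (2, 0), (2, 3). Count: 2.

2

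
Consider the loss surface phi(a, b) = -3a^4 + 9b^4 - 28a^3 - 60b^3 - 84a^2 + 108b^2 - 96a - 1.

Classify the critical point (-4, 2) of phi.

local maximum

The mixed partial ∂²phi/∂a∂b is 0, so the Hessian at any point is diag(phi_aa, phi_bb) = diag(-12(3a^2 + 14a + 14), 36(3b^2 - 10b + 6)).
At (-4, 2): H = diag(-72, -72).
Both eigenvalues are negative, so H is negative definite: a local maximum.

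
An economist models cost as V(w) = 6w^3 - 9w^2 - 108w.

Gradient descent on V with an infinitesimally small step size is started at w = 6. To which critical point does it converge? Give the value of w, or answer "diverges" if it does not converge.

V'(w) = 18(w - 3)(w + 2), so V'(6) = 432.
Gradient descent moves in the -V' direction, i.e. w is decreasing.
The nearest critical point in that direction is w = 3, where V'' = 90 > 0 (a local minimum). The iterate converges there.

3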